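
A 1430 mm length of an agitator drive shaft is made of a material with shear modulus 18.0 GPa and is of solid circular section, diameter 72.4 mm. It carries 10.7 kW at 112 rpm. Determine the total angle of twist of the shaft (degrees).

1.54°

ω = 2π·112/60 = 11.73 rad/s, so T = P/ω = 10.7×10³ / 11.73 = 912.3 N·m.
J = πd⁴/32 = π(0.0724)⁴/32 = 2.697×10^-6 m⁴.
θ = T·L/(G·J) = 912.3 × 1.43 / (18.0×10⁹ × 2.697×10^-6) = 0.02687 rad.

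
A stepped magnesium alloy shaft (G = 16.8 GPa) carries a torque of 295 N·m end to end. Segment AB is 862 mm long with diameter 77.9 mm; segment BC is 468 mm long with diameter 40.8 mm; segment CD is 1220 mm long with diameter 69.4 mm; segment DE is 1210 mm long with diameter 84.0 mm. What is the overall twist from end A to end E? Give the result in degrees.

J_AB = π(0.0779)⁴/32 = 3.62×10^-6 m⁴; J_BC = π(0.0408)⁴/32 = 2.72×10^-7 m⁴; J_CD = π(0.0694)⁴/32 = 2.28×10^-6 m⁴; J_DE = π(0.0840)⁴/32 = 4.89×10^-6 m⁴.
θ = (T/G)·Σ L_i/J_i = (295.0/16.8×10⁹)·(0.862/3.62×10^-6 + 0.468/2.72×10^-7 + 1.22/2.28×10^-6 + 1.21/4.89×10^-6) = 0.04815 rad.

2.76°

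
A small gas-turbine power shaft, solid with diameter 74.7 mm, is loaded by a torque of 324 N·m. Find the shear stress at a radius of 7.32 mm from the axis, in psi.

J = πd⁴/32 = π(0.0747)⁴/32 = 3.057×10^-6 m⁴.
Shear stress varies linearly with radius: τ = T·r/J = 324.0 × 0.00732 / 3.057×10^-6 = 7.758×10^5 Pa.

113 psi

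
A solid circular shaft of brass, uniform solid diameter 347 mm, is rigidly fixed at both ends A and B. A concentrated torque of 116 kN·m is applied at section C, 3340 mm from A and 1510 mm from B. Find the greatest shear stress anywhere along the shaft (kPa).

With uniform GJ and both ends fixed, compatibility θ_AC = θ_CB gives T_A·a = T_B·b, together with T_A + T_B = T₀.
T_A = T₀·b/(a+b) = 116000·1510/4850 = 36120 N·m; T_B = 79880 N·m.
τ in each portion: τ_AC = 4.40×10^6 Pa, τ_CB = 9.74×10^6 Pa; maximum is in CB.
τ_max = T_CB·r/J = 79880·0.173/1.42×10^-3 = 9.737×10^6 Pa.

9740 kPa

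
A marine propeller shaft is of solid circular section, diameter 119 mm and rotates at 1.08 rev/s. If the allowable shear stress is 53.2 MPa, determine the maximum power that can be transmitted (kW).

J = πd⁴/32 = π(0.119)⁴/32 = 1.969×10^-5 m⁴.
T_max = τ_allow·J/r = 5.32×10^7 × 1.969×10^-5 / 0.0595 = 17600 N·m.
ω = 2π·1.08 = 6.786 rad/s, so P_max = T_max·ω = 1.194×10^5 W.

119 kW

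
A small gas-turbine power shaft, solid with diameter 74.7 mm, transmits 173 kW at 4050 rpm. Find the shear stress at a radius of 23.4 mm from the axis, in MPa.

ω = 2π·4050/60 = 424.1 rad/s, so T = P/ω = 173×10³ / 424.1 = 407.9 N·m.
J = πd⁴/32 = π(0.0747)⁴/32 = 3.057×10^-6 m⁴.
Shear stress varies linearly with radius: τ = T·r/J = 407.9 × 0.0234 / 3.057×10^-6 = 3.122×10^6 Pa.

3.12 MPa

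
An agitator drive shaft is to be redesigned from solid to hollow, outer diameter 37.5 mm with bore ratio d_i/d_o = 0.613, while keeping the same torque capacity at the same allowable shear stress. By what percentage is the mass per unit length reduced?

30.9 %

Equal τ_max and T ⇒ the solid shaft needs d_s³ = d_o³(1−k⁴), so d_s = 37.5·(1−0.613⁴)^(1/3) = 35.64 mm.
Area ratio A_h/A_s = d_o²(1−k²)/d_s² = (1−k²)/(1−k⁴)^(2/3) = 0.6909.
Mass saving = 1 − 0.6909 = 30.9 %.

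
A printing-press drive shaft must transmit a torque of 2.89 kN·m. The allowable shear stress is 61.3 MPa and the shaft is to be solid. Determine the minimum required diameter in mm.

62.2 mm

For a solid shaft τ_max = 16T/(πd³), so d = (16T/(π τ_allow))^(1/3) = (16·2890/(π·6.13×10^7))^(1/3) = 0.06215 m.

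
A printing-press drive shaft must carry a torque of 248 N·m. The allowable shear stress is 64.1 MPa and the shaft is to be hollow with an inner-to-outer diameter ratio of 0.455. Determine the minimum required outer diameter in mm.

For a hollow shaft with d_i/d_o = 0.455: τ_max = 16T/(π d_o³ (1−k⁴)), so d_o = [16T/(π τ_allow (1−k⁴))]^(1/3) = [16·248.0/(π·6.41×10^7·0.9571)]^(1/3) = 0.02741 m.

27.4 mm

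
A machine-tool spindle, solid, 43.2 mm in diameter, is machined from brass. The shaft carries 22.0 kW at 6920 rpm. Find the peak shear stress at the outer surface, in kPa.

ω = 2π·6920/60 = 724.7 rad/s, so T = P/ω = 22.0×10³ / 724.7 = 30.36 N·m.
J = πd⁴/32 = π(0.0432)⁴/32 = 3.419×10^-7 m⁴.
τ_max = T·r/J = 30.36 × 0.0216 / 3.419×10^-7 = 1.918×10^6 Pa.

1920 kPa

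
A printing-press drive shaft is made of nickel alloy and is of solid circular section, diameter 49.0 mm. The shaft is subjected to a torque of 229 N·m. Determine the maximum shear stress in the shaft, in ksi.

J = πd⁴/32 = π(0.0490)⁴/32 = 5.660×10^-7 m⁴.
τ_max = T·r/J = 229.0 × 0.0245 / 5.660×10^-7 = 9.913×10^6 Pa.

1.44 ksi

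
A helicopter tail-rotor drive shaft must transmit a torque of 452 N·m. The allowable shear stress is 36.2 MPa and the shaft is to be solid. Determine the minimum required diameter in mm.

For a solid shaft τ_max = 16T/(πd³), so d = (16T/(π τ_allow))^(1/3) = (16·452.0/(π·3.62×10^7))^(1/3) = 0.03991 m.

39.9 mm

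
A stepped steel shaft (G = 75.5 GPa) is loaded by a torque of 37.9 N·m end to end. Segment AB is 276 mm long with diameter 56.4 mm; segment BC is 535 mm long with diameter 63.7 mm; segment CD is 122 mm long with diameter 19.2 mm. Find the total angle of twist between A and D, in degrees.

0.281°

J_AB = π(0.0564)⁴/32 = 9.93×10^-7 m⁴; J_BC = π(0.0637)⁴/32 = 1.62×10^-6 m⁴; J_CD = π(0.0192)⁴/32 = 1.33×10^-8 m⁴.
θ = (T/G)·Σ L_i/J_i = (37.90/75.5×10⁹)·(0.276/9.93×10^-7 + 0.535/1.62×10^-6 + 0.122/1.33×10^-8) = 4.896×10^-3 rad.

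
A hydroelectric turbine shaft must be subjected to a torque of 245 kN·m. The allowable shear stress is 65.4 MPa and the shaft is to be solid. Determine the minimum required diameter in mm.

267 mm

For a solid shaft τ_max = 16T/(πd³), so d = (16T/(π τ_allow))^(1/3) = (16·245000/(π·6.54×10^7))^(1/3) = 0.2672 m.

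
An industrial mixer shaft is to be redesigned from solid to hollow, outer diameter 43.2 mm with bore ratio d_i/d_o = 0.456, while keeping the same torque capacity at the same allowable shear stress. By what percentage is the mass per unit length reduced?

Equal τ_max and T ⇒ the solid shaft needs d_s³ = d_o³(1−k⁴), so d_s = 43.2·(1−0.456⁴)^(1/3) = 42.57 mm.
Area ratio A_h/A_s = d_o²(1−k²)/d_s² = (1−k²)/(1−k⁴)^(2/3) = 0.8158.
Mass saving = 1 − 0.8158 = 18.4 %.

18.4 %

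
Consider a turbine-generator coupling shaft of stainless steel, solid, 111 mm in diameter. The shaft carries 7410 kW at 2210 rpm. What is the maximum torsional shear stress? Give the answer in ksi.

ω = 2π·2210/60 = 231.4 rad/s, so T = P/ω = 7410×10³ / 231.4 = 32020 N·m.
J = πd⁴/32 = π(0.111)⁴/32 = 1.490×10^-5 m⁴.
τ_max = T·r/J = 32020 × 0.0555 / 1.490×10^-5 = 1.192×10^8 Pa.

17.3 ksi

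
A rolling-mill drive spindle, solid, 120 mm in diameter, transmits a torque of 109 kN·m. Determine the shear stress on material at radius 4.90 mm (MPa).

26.2 MPa

J = πd⁴/32 = π(0.120)⁴/32 = 2.036×10^-5 m⁴.
Shear stress varies linearly with radius: τ = T·r/J = 109000 × 0.00490 / 2.036×10^-5 = 2.624×10^7 Pa.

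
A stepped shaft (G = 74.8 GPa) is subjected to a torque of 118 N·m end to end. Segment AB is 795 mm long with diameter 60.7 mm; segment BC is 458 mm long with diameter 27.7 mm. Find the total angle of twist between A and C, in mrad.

13.4 mrad

J_AB = π(0.0607)⁴/32 = 1.33×10^-6 m⁴; J_BC = π(0.0277)⁴/32 = 5.78×10^-8 m⁴.
θ = (T/G)·Σ L_i/J_i = (118.0/74.8×10⁹)·(0.795/1.33×10^-6 + 0.458/5.78×10^-8) = 0.01344 rad.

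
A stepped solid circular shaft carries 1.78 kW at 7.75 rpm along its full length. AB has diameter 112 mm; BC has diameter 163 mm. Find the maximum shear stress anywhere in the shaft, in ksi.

ω = 2π·7.75/60 = 0.8116 rad/s, so T = P/ω = 1.78×10³ / 0.8116 = 2193 N·m.
Under the same torque, τ_max = 16T/(πd³) is largest where d is smallest — segment AB (d = 112 mm).
τ_max = 16·2193/(π·(0.112)³) = 7.951×10^6 Pa.

1.15 ksi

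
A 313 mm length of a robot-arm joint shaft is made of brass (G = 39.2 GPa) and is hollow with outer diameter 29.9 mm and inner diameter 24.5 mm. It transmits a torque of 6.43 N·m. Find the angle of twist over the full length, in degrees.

0.0683°

J = π(d_o⁴ − d_i⁴)/32 = π(0.0299⁴ − 0.0245⁴)/32 = 4.309×10^-8 m⁴.
θ = T·L/(G·J) = 6.430 × 0.313 / (39.2×10⁹ × 4.309×10^-8) = 1.191×10^-3 rad.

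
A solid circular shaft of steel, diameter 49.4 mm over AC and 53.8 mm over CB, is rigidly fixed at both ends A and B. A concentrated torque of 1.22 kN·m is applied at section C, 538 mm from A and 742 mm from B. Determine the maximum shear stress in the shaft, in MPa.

25.5 MPa

Compatibility: T_A·a/J_AC = T_B·b/J_CB with T_A + T_B = T₀.
J_AC = 5.85×10^-7 m⁴, J_CB = 8.22×10^-7 m⁴, so T_A = T₀·(J_AC/a)/((J_AC/a)+(J_CB/b)) = 604.0 N·m, T_B = 616.0 N·m.
τ in each portion: τ_AC = 2.55×10^7 Pa, τ_CB = 2.01×10^7 Pa; maximum is in AC.
τ_max = T_AC·r/J = 604.0·0.0247/5.85×10^-7 = 2.552×10^7 Pa.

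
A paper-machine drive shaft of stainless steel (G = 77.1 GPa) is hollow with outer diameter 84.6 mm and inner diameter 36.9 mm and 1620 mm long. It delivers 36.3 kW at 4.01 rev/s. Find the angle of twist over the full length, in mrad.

ω = 2π·4.01 = 25.20 rad/s, so T = P/ω = 36.3×10³ / 25.20 = 1441 N·m.
J = π(d_o⁴ − d_i⁴)/32 = π(0.0846⁴ − 0.0369⁴)/32 = 4.847×10^-6 m⁴.
θ = T·L/(G·J) = 1441 × 1.62 / (77.1×10⁹ × 4.847×10^-6) = 6.246×10^-3 rad.

6.25 mrad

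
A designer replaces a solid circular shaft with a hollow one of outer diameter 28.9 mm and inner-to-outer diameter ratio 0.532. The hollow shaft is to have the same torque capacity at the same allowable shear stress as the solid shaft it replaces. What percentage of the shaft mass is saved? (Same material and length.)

24.2 %

Equal τ_max and T ⇒ the solid shaft needs d_s³ = d_o³(1−k⁴), so d_s = 28.9·(1−0.532⁴)^(1/3) = 28.11 mm.
Area ratio A_h/A_s = d_o²(1−k²)/d_s² = (1−k²)/(1−k⁴)^(2/3) = 0.7580.
Mass saving = 1 − 0.7580 = 24.2 %.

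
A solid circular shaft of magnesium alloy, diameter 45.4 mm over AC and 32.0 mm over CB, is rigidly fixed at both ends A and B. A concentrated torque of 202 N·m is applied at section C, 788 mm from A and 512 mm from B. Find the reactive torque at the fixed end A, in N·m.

Compatibility: T_A·a/J_AC = T_B·b/J_CB with T_A + T_B = T₀.
J_AC = 4.17×10^-7 m⁴, J_CB = 1.03×10^-7 m⁴, so T_A = T₀·(J_AC/a)/((J_AC/a)+(J_CB/b)) = 146.4 N·m, T_B = 55.61 N·m.

146 N·m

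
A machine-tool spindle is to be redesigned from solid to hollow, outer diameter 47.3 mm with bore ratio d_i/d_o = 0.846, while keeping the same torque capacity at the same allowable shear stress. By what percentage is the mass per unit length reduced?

54.1 %

Equal τ_max and T ⇒ the solid shaft needs d_s³ = d_o³(1−k⁴), so d_s = 47.3·(1−0.846⁴)^(1/3) = 37.23 mm.
Area ratio A_h/A_s = d_o²(1−k²)/d_s² = (1−k²)/(1−k⁴)^(2/3) = 0.4588.
Mass saving = 1 − 0.4588 = 54.1 %.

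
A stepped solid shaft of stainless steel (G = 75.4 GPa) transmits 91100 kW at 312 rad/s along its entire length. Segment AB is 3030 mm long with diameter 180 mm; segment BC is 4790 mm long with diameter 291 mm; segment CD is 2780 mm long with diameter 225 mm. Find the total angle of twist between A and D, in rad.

0.183 rad

ω = 312 rad/s, so T = P/ω = 91100×10³ / 312.0 = 292000 N·m.
J_AB = π(0.180)⁴/32 = 1.03×10^-4 m⁴; J_BC = π(0.291)⁴/32 = 7.04×10^-4 m⁴; J_CD = π(0.225)⁴/32 = 2.52×10^-4 m⁴.
θ = (T/G)·Σ L_i/J_i = (292000/75.4×10⁹)·(3.03/1.03×10^-4 + 4.79/7.04×10^-4 + 2.78/2.52×10^-4) = 0.1830 rad.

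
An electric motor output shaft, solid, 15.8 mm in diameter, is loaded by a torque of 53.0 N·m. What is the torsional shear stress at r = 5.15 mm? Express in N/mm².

44.6 N/mm²

J = πd⁴/32 = π(0.0158)⁴/32 = 6.118×10^-9 m⁴.
Shear stress varies linearly with radius: τ = T·r/J = 53.00 × 0.00515 / 6.118×10^-9 = 4.461×10^7 Pa.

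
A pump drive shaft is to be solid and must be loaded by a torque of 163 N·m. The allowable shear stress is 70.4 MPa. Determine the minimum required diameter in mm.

For a solid shaft τ_max = 16T/(πd³), so d = (16T/(π τ_allow))^(1/3) = (16·163.0/(π·7.04×10^7))^(1/3) = 0.02276 m.

22.8 mm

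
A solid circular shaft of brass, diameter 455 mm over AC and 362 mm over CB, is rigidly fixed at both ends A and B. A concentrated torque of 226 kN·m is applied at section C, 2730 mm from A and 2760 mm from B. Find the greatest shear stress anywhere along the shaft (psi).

1270 psi

Compatibility: T_A·a/J_AC = T_B·b/J_CB with T_A + T_B = T₀.
J_AC = 4.21×10^-3 m⁴, J_CB = 1.69×10^-3 m⁴, so T_A = T₀·(J_AC/a)/((J_AC/a)+(J_CB/b)) = 161900 N·m, T_B = 64150 N·m.
τ in each portion: τ_AC = 8.75×10^6 Pa, τ_CB = 6.89×10^6 Pa; maximum is in AC.
τ_max = T_AC·r/J = 161900·0.228/4.21×10^-3 = 8.751×10^6 Pa.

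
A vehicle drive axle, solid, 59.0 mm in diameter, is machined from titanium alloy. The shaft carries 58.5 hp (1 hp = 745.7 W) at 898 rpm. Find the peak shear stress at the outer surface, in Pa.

1.15e7 Pa

ω = 2π·898/60 = 94.04 rad/s, so T = P/ω = 58.5×745.7 / 94.04 = 463.9 N·m.
J = πd⁴/32 = π(0.0590)⁴/32 = 1.190×10^-6 m⁴.
τ_max = T·r/J = 463.9 × 0.0295 / 1.190×10^-6 = 1.150×10^7 Pa.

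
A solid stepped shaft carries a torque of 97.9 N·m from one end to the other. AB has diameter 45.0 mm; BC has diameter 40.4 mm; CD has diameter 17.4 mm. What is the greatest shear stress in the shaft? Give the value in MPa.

Under the same torque, τ_max = 16T/(πd³) is largest where d is smallest — segment CD (d = 17.4 mm).
τ_max = 16·97.90/(π·(0.0174)³) = 9.465×10^7 Pa.

94.6 MPa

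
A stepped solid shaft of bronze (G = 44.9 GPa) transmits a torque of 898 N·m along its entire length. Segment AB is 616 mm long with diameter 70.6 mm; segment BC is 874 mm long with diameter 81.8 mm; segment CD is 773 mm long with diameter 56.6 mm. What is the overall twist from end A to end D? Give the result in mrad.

J_AB = π(0.0706)⁴/32 = 2.44×10^-6 m⁴; J_BC = π(0.0818)⁴/32 = 4.40×10^-6 m⁴; J_CD = π(0.0566)⁴/32 = 1.01×10^-6 m⁴.
θ = (T/G)·Σ L_i/J_i = (898.0/44.9×10⁹)·(0.616/2.44×10^-6 + 0.874/4.40×10^-6 + 0.773/1.01×10^-6) = 0.02437 rad.

24.4 mrad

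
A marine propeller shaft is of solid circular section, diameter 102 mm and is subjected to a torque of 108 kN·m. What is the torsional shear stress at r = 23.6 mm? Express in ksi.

34.8 ksi

J = πd⁴/32 = π(0.102)⁴/32 = 1.063×10^-5 m⁴.
Shear stress varies linearly with radius: τ = T·r/J = 108000 × 0.0236 / 1.063×10^-5 = 2.398×10^8 Pa.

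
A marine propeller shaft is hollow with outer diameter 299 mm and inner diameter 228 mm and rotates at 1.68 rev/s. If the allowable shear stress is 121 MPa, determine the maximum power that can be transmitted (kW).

J = π(d_o⁴ − d_i⁴)/32 = π(0.299⁴ − 0.228⁴)/32 = 5.194×10^-4 m⁴.
T_max = τ_allow·J/r = 1.21×10^8 × 5.194×10^-4 / 0.149 = 420400 N·m.
ω = 2π·1.68 = 10.56 rad/s, so P_max = T_max·ω = 4.437×10^6 W.

4440 kW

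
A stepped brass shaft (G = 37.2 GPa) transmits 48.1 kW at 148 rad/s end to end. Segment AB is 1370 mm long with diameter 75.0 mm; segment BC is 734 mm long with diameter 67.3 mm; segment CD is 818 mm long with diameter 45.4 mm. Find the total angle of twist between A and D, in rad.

0.0242 rad

ω = 148 rad/s, so T = P/ω = 48.1×10³ / 148.0 = 325.0 N·m.
J_AB = π(0.0750)⁴/32 = 3.11×10^-6 m⁴; J_BC = π(0.0673)⁴/32 = 2.01×10^-6 m⁴; J_CD = π(0.0454)⁴/32 = 4.17×10^-7 m⁴.
θ = (T/G)·Σ L_i/J_i = (325.0/37.2×10⁹)·(1.37/3.11×10^-6 + 0.734/2.01×10^-6 + 0.818/4.17×10^-7) = 0.02417 rad.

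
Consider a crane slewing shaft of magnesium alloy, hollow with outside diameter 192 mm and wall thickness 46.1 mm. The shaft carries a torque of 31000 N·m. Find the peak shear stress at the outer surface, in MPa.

24.1 MPa

J = π(d_o⁴ − d_i⁴)/32 = π(0.192⁴ − 0.0998⁴)/32 = 1.237×10^-4 m⁴.
τ_max = T·r/J = 31000 × 0.0960 / 1.237×10^-4 = 2.406×10^7 Pa.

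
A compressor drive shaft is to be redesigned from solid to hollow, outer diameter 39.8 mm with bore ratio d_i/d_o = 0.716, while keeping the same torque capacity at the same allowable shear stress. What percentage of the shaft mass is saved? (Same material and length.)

Equal τ_max and T ⇒ the solid shaft needs d_s³ = d_o³(1−k⁴), so d_s = 39.8·(1−0.716⁴)^(1/3) = 35.95 mm.
Area ratio A_h/A_s = d_o²(1−k²)/d_s² = (1−k²)/(1−k⁴)^(2/3) = 0.5972.
Mass saving = 1 − 0.5972 = 40.3 %.

40.3 %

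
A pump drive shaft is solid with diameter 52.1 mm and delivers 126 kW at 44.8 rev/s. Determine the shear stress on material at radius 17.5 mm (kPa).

ω = 2π·44.8 = 281.5 rad/s, so T = P/ω = 126×10³ / 281.5 = 447.6 N·m.
J = πd⁴/32 = π(0.0521)⁴/32 = 7.234×10^-7 m⁴.
Shear stress varies linearly with radius: τ = T·r/J = 447.6 × 0.0175 / 7.234×10^-7 = 1.083×10^7 Pa.

10800 kPa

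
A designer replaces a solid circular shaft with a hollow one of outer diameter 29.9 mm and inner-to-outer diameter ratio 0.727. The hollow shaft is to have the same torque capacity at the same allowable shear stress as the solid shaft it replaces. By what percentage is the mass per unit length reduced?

Equal τ_max and T ⇒ the solid shaft needs d_s³ = d_o³(1−k⁴), so d_s = 29.9·(1−0.727⁴)^(1/3) = 26.81 mm.
Area ratio A_h/A_s = d_o²(1−k²)/d_s² = (1−k²)/(1−k⁴)^(2/3) = 0.5865.
Mass saving = 1 − 0.5865 = 41.3 %.

41.3 %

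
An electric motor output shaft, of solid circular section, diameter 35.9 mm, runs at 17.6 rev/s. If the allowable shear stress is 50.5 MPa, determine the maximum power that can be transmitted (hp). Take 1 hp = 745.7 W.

68.0 hp

J = πd⁴/32 = π(0.0359)⁴/32 = 1.631×10^-7 m⁴.
T_max = τ_allow·J/r = 5.05×10^7 × 1.631×10^-7 / 0.0180 = 458.8 N·m.
ω = 2π·17.6 = 110.6 rad/s, so P_max = T_max·ω = 5.073×10^4 W.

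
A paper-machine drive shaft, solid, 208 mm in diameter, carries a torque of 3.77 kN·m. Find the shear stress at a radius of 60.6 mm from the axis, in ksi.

J = πd⁴/32 = π(0.208)⁴/32 = 1.838×10^-4 m⁴.
Shear stress varies linearly with radius: τ = T·r/J = 3770 × 0.0606 / 1.838×10^-4 = 1.243×10^6 Pa.

0.180 ksi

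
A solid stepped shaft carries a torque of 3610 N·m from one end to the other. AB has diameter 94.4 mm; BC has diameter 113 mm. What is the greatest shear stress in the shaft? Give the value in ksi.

3.17 ksi

Under the same torque, τ_max = 16T/(πd³) is largest where d is smallest — segment AB (d = 94.4 mm).
τ_max = 16·3610/(π·(0.0944)³) = 2.186×10^7 Pa.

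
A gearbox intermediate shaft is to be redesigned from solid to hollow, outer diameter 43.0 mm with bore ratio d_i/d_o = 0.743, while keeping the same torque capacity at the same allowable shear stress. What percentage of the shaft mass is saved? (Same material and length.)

42.9 %

Equal τ_max and T ⇒ the solid shaft needs d_s³ = d_o³(1−k⁴), so d_s = 43.0·(1−0.743⁴)^(1/3) = 38.09 mm.
Area ratio A_h/A_s = d_o²(1−k²)/d_s² = (1−k²)/(1−k⁴)^(2/3) = 0.5708.
Mass saving = 1 − 0.5708 = 42.9 %.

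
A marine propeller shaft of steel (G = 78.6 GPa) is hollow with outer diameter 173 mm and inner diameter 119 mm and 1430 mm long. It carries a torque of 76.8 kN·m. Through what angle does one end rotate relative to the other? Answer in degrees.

1.17°

J = π(d_o⁴ − d_i⁴)/32 = π(0.173⁴ − 0.119⁴)/32 = 6.825×10^-5 m⁴.
θ = T·L/(G·J) = 76800 × 1.43 / (78.6×10⁹ × 6.825×10^-5) = 0.02047 rad.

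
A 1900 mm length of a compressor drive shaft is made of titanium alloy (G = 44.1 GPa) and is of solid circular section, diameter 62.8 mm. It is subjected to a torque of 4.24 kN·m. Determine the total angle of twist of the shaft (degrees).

J = πd⁴/32 = π(0.0628)⁴/32 = 1.527×10^-6 m⁴.
θ = T·L/(G·J) = 4240 × 1.90 / (44.1×10⁹ × 1.527×10^-6) = 0.1196 rad.

6.85°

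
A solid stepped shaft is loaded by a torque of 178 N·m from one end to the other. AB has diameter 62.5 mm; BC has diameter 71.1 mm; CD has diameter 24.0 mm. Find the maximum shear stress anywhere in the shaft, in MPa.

65.6 MPa

Under the same torque, τ_max = 16T/(πd³) is largest where d is smallest — segment CD (d = 24.0 mm).
τ_max = 16·178.0/(π·(0.0240)³) = 6.558×10^7 Pa.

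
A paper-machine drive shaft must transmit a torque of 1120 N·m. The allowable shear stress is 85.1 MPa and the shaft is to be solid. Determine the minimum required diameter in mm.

40.6 mm

For a solid shaft τ_max = 16T/(πd³), so d = (16T/(π τ_allow))^(1/3) = (16·1120/(π·8.51×10^7))^(1/3) = 0.04062 m.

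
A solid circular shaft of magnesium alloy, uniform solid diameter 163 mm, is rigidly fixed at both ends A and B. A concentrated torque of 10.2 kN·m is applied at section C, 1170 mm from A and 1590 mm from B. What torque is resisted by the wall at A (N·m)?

5880 N·m

With uniform GJ and both ends fixed, compatibility θ_AC = θ_CB gives T_A·a = T_B·b, together with T_A + T_B = T₀.
T_A = T₀·b/(a+b) = 10200·1590/2760 = 5876 N·m; T_B = 4324 N·m.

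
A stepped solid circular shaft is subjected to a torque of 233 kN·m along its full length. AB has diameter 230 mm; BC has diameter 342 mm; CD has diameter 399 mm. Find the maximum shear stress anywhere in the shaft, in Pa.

Under the same torque, τ_max = 16T/(πd³) is largest where d is smallest — segment AB (d = 230 mm).
τ_max = 16·233000/(π·(0.230)³) = 9.753×10^7 Pa.

9.75e7 Pa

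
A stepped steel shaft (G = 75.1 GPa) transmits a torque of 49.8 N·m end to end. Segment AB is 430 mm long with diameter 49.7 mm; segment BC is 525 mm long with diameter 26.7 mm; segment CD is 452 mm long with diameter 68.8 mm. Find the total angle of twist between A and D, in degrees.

J_AB = π(0.0497)⁴/32 = 5.99×10^-7 m⁴; J_BC = π(0.0267)⁴/32 = 4.99×10^-8 m⁴; J_CD = π(0.0688)⁴/32 = 2.20×10^-6 m⁴.
θ = (T/G)·Σ L_i/J_i = (49.80/75.1×10⁹)·(0.430/5.99×10^-7 + 0.525/4.99×10^-8 + 0.452/2.20×10^-6) = 7.590×10^-3 rad.

0.435°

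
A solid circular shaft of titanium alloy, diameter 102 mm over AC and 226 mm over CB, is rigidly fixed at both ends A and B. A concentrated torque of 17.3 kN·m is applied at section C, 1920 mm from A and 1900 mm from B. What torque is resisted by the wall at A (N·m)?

Compatibility: T_A·a/J_AC = T_B·b/J_CB with T_A + T_B = T₀.
J_AC = 1.06×10^-5 m⁴, J_CB = 2.56×10^-4 m⁴, so T_A = T₀·(J_AC/a)/((J_AC/a)+(J_CB/b)) = 682.3 N·m, T_B = 16620 N·m.

682 N·m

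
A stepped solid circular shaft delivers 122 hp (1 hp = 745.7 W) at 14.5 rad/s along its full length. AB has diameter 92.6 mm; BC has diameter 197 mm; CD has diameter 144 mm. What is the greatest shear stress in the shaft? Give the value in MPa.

40.2 MPa

ω = 14.5 rad/s, so T = P/ω = 122×745.7 / 14.50 = 6274 N·m.
Under the same torque, τ_max = 16T/(πd³) is largest where d is smallest — segment AB (d = 92.6 mm).
τ_max = 16·6274/(π·(0.0926)³) = 4.024×10^7 Pa.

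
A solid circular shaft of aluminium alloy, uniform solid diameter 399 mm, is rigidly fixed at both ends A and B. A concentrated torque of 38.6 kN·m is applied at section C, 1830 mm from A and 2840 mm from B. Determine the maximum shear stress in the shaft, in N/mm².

1.88 N/mm²

With uniform GJ and both ends fixed, compatibility θ_AC = θ_CB gives T_A·a = T_B·b, together with T_A + T_B = T₀.
T_A = T₀·b/(a+b) = 38600·2840/4670 = 23470 N·m; T_B = 15130 N·m.
τ in each portion: τ_AC = 1.88×10^6 Pa, τ_CB = 1.21×10^6 Pa; maximum is in AC.
τ_max = T_AC·r/J = 23470·0.200/2.49×10^-3 = 1.882×10^6 Pa.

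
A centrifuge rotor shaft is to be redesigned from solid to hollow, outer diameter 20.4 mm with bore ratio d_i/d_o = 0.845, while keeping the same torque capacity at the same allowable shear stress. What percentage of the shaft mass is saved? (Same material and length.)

Equal τ_max and T ⇒ the solid shaft needs d_s³ = d_o³(1−k⁴), so d_s = 20.4·(1−0.845⁴)^(1/3) = 16.08 mm.
Area ratio A_h/A_s = d_o²(1−k²)/d_s² = (1−k²)/(1−k⁴)^(2/3) = 0.4600.
Mass saving = 1 − 0.4600 = 54.0 %.

54.0 %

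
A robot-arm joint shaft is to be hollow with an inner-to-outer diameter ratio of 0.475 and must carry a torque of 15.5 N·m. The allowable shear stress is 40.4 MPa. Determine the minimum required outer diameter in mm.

12.7 mm

For a hollow shaft with d_i/d_o = 0.475: τ_max = 16T/(π d_o³ (1−k⁴)), so d_o = [16T/(π τ_allow (1−k⁴))]^(1/3) = [16·15.50/(π·4.04×10^7·0.9491)]^(1/3) = 0.01272 m.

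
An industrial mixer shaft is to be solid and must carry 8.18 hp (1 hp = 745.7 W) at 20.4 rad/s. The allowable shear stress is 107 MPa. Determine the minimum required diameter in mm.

24.2 mm

ω = 20.4 rad/s, so T = P/ω = 8.18×745.7 / 20.40 = 299.0 N·m.
For a solid shaft τ_max = 16T/(πd³), so d = (16T/(π τ_allow))^(1/3) = (16·299.0/(π·1.07×10^8))^(1/3) = 0.02423 m.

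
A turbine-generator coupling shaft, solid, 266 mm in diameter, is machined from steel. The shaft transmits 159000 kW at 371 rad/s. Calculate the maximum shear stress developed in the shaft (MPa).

ω = 371 rad/s, so T = P/ω = 159000×10³ / 371.0 = 428600 N·m.
J = πd⁴/32 = π(0.266)⁴/32 = 4.915×10^-4 m⁴.
τ_max = T·r/J = 428600 × 0.133 / 4.915×10^-4 = 1.160×10^8 Pa.

116 MPa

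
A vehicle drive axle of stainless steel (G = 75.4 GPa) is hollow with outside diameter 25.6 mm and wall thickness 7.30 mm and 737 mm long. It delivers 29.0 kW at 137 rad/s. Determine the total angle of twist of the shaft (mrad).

ω = 137 rad/s, so T = P/ω = 29.0×10³ / 137.0 = 211.7 N·m.
J = π(d_o⁴ − d_i⁴)/32 = π(0.0256⁴ − 0.0110⁴)/32 = 4.073×10^-8 m⁴.
θ = T·L/(G·J) = 211.7 × 0.737 / (75.4×10⁹ × 4.073×10^-8) = 0.05080 rad.

50.8 mrad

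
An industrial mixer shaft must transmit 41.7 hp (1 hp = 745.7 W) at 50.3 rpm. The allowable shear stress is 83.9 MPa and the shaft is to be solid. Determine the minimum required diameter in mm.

ω = 2π·50.3/60 = 5.267 rad/s, so T = P/ω = 41.7×745.7 / 5.267 = 5903 N·m.
For a solid shaft τ_max = 16T/(πd³), so d = (16T/(π τ_allow))^(1/3) = (16·5903/(π·8.39×10^7))^(1/3) = 0.07103 m.

71.0 mm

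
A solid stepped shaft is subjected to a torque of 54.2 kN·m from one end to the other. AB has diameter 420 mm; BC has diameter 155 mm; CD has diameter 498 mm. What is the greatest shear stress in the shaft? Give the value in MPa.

74.1 MPa

Under the same torque, τ_max = 16T/(πd³) is largest where d is smallest — segment BC (d = 155 mm).
τ_max = 16·54200/(π·(0.155)³) = 7.413×10^7 Pa.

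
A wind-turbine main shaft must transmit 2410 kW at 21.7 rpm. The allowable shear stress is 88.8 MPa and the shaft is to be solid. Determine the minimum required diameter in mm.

ω = 2π·21.7/60 = 2.272 rad/s, so T = P/ω = 2410×10³ / 2.272 = 1.061e6 N·m.
For a solid shaft τ_max = 16T/(πd³), so d = (16T/(π τ_allow))^(1/3) = (16·1.061e6/(π·8.88×10^7))^(1/3) = 0.3933 m.

393 mm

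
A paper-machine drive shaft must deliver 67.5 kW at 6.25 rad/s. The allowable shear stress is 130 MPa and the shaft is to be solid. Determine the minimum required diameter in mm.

75.1 mm

ω = 6.25 rad/s, so T = P/ω = 67.5×10³ / 6.250 = 10800 N·m.
For a solid shaft τ_max = 16T/(πd³), so d = (16T/(π τ_allow))^(1/3) = (16·10800/(π·1.30×10^8))^(1/3) = 0.07507 m.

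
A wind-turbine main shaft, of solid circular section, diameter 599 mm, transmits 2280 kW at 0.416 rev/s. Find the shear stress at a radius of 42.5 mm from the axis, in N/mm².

2.93 N/mm²

ω = 2π·0.416 = 2.614 rad/s, so T = P/ω = 2280×10³ / 2.614 = 872300 N·m.
J = πd⁴/32 = π(0.599)⁴/32 = 0.01264 m⁴.
Shear stress varies linearly with radius: τ = T·r/J = 872300 × 0.0425 / 0.01264 = 2.933×10^6 Pa.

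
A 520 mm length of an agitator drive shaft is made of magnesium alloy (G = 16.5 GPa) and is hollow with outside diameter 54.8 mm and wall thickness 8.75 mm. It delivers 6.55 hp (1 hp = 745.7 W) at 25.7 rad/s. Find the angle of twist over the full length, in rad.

0.00861 rad

ω = 25.7 rad/s, so T = P/ω = 6.55×745.7 / 25.70 = 190.1 N·m.
J = π(d_o⁴ − d_i⁴)/32 = π(0.0548⁴ − 0.0373⁴)/32 = 6.953×10^-7 m⁴.
θ = T·L/(G·J) = 190.1 × 0.520 / (16.5×10⁹ × 6.953×10^-7) = 8.614×10^-3 rad.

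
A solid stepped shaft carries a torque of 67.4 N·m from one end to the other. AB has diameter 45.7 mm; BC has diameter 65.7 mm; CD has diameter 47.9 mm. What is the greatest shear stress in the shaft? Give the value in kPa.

Under the same torque, τ_max = 16T/(πd³) is largest where d is smallest — segment AB (d = 45.7 mm).
τ_max = 16·67.40/(π·(0.0457)³) = 3.597×10^6 Pa.

3600 kPa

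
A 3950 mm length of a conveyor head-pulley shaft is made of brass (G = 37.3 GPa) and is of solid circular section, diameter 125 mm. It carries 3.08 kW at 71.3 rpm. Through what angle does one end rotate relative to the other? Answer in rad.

ω = 2π·71.3/60 = 7.467 rad/s, so T = P/ω = 3.08×10³ / 7.467 = 412.5 N·m.
J = πd⁴/32 = π(0.125)⁴/32 = 2.397×10^-5 m⁴.
θ = T·L/(G·J) = 412.5 × 3.95 / (37.3×10⁹ × 2.397×10^-5) = 1.823×10^-3 rad.

0.00182 rad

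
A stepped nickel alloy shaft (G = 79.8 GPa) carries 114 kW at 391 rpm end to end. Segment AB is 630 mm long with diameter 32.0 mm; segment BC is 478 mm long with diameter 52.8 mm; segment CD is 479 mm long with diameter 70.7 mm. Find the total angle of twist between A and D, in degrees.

ω = 2π·391/60 = 40.95 rad/s, so T = P/ω = 114×10³ / 40.95 = 2784 N·m.
J_AB = π(0.0320)⁴/32 = 1.03×10^-7 m⁴; J_BC = π(0.0528)⁴/32 = 7.63×10^-7 m⁴; J_CD = π(0.0707)⁴/32 = 2.45×10^-6 m⁴.
θ = (T/G)·Σ L_i/J_i = (2784/79.8×10⁹)·(0.630/1.03×10^-7 + 0.478/7.63×10^-7 + 0.479/2.45×10^-6) = 0.2422 rad.

13.9°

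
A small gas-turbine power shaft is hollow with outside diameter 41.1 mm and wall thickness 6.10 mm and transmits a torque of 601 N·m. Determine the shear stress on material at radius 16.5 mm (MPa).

46.9 MPa

J = π(d_o⁴ − d_i⁴)/32 = π(0.0411⁴ − 0.0289⁴)/32 = 2.117×10^-7 m⁴.
Shear stress varies linearly with radius: τ = T·r/J = 601.0 × 0.0165 / 2.117×10^-7 = 4.685×10^7 Pa.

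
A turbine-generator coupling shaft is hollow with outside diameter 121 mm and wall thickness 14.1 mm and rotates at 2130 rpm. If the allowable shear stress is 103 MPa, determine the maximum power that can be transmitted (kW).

J = π(d_o⁴ − d_i⁴)/32 = π(0.121⁴ − 0.0928⁴)/32 = 1.376×10^-5 m⁴.
T_max = τ_allow·J/r = 1.03×10^8 × 1.376×10^-5 / 0.0605 = 23430 N·m.
ω = 2π·2130/60 = 223.1 rad/s, so P_max = T_max·ω = 5.227×10^6 W.

5230 kW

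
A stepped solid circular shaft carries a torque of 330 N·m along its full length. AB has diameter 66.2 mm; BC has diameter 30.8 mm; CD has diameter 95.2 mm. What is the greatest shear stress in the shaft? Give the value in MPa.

Under the same torque, τ_max = 16T/(πd³) is largest where d is smallest — segment BC (d = 30.8 mm).
τ_max = 16·330.0/(π·(0.0308)³) = 5.752×10^7 Pa.

57.5 MPa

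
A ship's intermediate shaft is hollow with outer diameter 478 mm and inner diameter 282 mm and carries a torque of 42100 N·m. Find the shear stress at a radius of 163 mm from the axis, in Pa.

1.52e6 Pa

J = π(d_o⁴ − d_i⁴)/32 = π(0.478⁴ − 0.282⁴)/32 = 4.504×10^-3 m⁴.
Shear stress varies linearly with radius: τ = T·r/J = 42100 × 0.163 / 4.504×10^-3 = 1.523×10^6 Pa.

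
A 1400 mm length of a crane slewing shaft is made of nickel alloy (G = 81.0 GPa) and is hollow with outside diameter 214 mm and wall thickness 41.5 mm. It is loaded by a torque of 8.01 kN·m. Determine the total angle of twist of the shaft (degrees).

J = π(d_o⁴ − d_i⁴)/32 = π(0.214⁴ − 0.131⁴)/32 = 1.770×10^-4 m⁴.
θ = T·L/(G·J) = 8010 × 1.40 / (81.0×10⁹ × 1.770×10^-4) = 7.822×10^-4 rad.

0.0448°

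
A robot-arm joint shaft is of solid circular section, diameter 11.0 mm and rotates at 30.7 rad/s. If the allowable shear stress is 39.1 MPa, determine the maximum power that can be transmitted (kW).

0.314 kW

J = πd⁴/32 = π(0.0110)⁴/32 = 1.437×10^-9 m⁴.
T_max = τ_allow·J/r = 3.91×10^7 × 1.437×10^-9 / 0.00550 = 10.22 N·m.
ω = 30.7 rad/s, so P_max = T_max·ω = 313.7 W.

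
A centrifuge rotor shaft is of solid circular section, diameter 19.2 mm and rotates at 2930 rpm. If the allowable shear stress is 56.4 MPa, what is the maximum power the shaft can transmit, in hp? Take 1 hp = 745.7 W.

32.3 hp

J = πd⁴/32 = π(0.0192)⁴/32 = 1.334×10^-8 m⁴.
T_max = τ_allow·J/r = 5.64×10^7 × 1.334×10^-8 / 0.00960 = 78.38 N·m.
ω = 2π·2930/60 = 306.8 rad/s, so P_max = T_max·ω = 2.405×10^4 W.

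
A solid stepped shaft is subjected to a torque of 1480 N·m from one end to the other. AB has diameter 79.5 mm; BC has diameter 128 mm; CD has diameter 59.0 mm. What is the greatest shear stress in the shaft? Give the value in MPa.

36.7 MPa

Under the same torque, τ_max = 16T/(πd³) is largest where d is smallest — segment CD (d = 59.0 mm).
τ_max = 16·1480/(π·(0.0590)³) = 3.670×10^7 Pa.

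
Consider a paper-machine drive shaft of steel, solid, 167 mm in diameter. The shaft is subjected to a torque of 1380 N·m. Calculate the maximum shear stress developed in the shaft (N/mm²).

1.51 N/mm²

J = πd⁴/32 = π(0.167)⁴/32 = 7.636×10^-5 m⁴.
τ_max = T·r/J = 1380 × 0.0835 / 7.636×10^-5 = 1.509×10^6 Pa.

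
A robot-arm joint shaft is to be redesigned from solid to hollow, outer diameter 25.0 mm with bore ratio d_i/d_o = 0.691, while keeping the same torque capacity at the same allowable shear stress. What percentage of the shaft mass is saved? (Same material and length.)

37.9 %

Equal τ_max and T ⇒ the solid shaft needs d_s³ = d_o³(1−k⁴), so d_s = 25.0·(1−0.691⁴)^(1/3) = 22.93 mm.
Area ratio A_h/A_s = d_o²(1−k²)/d_s² = (1−k²)/(1−k⁴)^(2/3) = 0.6209.
Mass saving = 1 − 0.6209 = 37.9 %.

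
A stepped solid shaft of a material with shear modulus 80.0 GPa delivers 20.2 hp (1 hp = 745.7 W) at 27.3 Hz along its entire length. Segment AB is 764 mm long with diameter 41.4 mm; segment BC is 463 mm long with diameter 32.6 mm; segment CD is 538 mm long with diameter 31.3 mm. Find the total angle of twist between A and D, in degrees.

ω = 2π·27.3 = 171.5 rad/s, so T = P/ω = 20.2×745.7 / 171.5 = 87.82 N·m.
J_AB = π(0.0414)⁴/32 = 2.88×10^-7 m⁴; J_BC = π(0.0326)⁴/32 = 1.11×10^-7 m⁴; J_CD = π(0.0313)⁴/32 = 9.42×10^-8 m⁴.
θ = (T/G)·Σ L_i/J_i = (87.82/80.0×10⁹)·(0.764/2.88×10^-7 + 0.463/1.11×10^-7 + 0.538/9.42×10^-8) = 0.01376 rad.

0.788°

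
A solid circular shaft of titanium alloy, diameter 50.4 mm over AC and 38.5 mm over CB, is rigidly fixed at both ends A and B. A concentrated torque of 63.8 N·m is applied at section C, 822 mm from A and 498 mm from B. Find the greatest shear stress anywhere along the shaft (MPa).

2.05 MPa

Compatibility: T_A·a/J_AC = T_B·b/J_CB with T_A + T_B = T₀.
J_AC = 6.33×10^-7 m⁴, J_CB = 2.16×10^-7 m⁴, so T_A = T₀·(J_AC/a)/((J_AC/a)+(J_CB/b)) = 40.84 N·m, T_B = 22.96 N·m.
τ in each portion: τ_AC = 1.62×10^6 Pa, τ_CB = 2.05×10^6 Pa; maximum is in CB.
τ_max = T_CB·r/J = 22.96·0.0192/2.16×10^-7 = 2.049×10^6 Pa.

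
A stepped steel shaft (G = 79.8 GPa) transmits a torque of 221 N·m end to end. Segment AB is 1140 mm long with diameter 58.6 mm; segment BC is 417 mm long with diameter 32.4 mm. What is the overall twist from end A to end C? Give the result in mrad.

13.4 mrad

J_AB = π(0.0586)⁴/32 = 1.16×10^-6 m⁴; J_BC = π(0.0324)⁴/32 = 1.08×10^-7 m⁴.
θ = (T/G)·Σ L_i/J_i = (221.0/79.8×10⁹)·(1.14/1.16×10^-6 + 0.417/1.08×10^-7) = 0.01340 rad.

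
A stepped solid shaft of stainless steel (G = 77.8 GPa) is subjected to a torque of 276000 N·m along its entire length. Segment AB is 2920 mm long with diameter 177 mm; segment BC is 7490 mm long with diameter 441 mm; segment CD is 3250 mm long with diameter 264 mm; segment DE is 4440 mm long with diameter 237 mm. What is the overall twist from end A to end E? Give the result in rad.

0.190 rad

J_AB = π(0.177)⁴/32 = 9.64×10^-5 m⁴; J_BC = π(0.441)⁴/32 = 3.71×10^-3 m⁴; J_CD = π(0.264)⁴/32 = 4.77×10^-4 m⁴; J_DE = π(0.237)⁴/32 = 3.10×10^-4 m⁴.
θ = (T/G)·Σ L_i/J_i = (276000/77.8×10⁹)·(2.92/9.64×10^-5 + 7.49/3.71×10^-3 + 3.25/4.77×10^-4 + 4.44/3.10×10^-4) = 0.1897 rad.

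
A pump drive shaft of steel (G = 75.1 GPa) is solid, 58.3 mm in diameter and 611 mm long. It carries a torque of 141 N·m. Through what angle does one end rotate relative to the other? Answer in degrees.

J = πd⁴/32 = π(0.0583)⁴/32 = 1.134×10^-6 m⁴.
θ = T·L/(G·J) = 141.0 × 0.611 / (75.1×10⁹ × 1.134×10^-6) = 1.011×10^-3 rad.

0.0580°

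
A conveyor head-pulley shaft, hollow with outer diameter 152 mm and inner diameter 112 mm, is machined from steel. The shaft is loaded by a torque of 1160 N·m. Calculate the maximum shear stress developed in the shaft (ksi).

0.346 ksi

J = π(d_o⁴ − d_i⁴)/32 = π(0.152⁴ − 0.112⁴)/32 = 3.696×10^-5 m⁴.
τ_max = T·r/J = 1160 × 0.0760 / 3.696×10^-5 = 2.385×10^6 Pa.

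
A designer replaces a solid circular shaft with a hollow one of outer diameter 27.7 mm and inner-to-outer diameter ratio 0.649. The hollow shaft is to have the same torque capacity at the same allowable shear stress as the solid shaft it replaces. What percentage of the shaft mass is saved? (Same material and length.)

Equal τ_max and T ⇒ the solid shaft needs d_s³ = d_o³(1−k⁴), so d_s = 27.7·(1−0.649⁴)^(1/3) = 25.95 mm.
Area ratio A_h/A_s = d_o²(1−k²)/d_s² = (1−k²)/(1−k⁴)^(2/3) = 0.6593.
Mass saving = 1 − 0.6593 = 34.1 %.

34.1 %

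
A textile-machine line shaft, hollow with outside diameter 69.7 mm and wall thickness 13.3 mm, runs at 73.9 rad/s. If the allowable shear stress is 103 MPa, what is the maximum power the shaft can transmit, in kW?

J = π(d_o⁴ − d_i⁴)/32 = π(0.0697⁴ − 0.0431⁴)/32 = 1.978×10^-6 m⁴.
T_max = τ_allow·J/r = 1.03×10^8 × 1.978×10^-6 / 0.0348 = 5847 N·m.
ω = 73.9 rad/s, so P_max = T_max·ω = 4.321×10^5 W.

432 kW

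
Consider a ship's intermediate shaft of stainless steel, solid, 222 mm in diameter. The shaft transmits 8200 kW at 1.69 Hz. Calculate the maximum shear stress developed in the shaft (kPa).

359000 kPa

ω = 2π·1.69 = 10.62 rad/s, so T = P/ω = 8200×10³ / 10.62 = 772200 N·m.
J = πd⁴/32 = π(0.222)⁴/32 = 2.385×10^-4 m⁴.
τ_max = T·r/J = 772200 × 0.111 / 2.385×10^-4 = 3.595×10^8 Pa.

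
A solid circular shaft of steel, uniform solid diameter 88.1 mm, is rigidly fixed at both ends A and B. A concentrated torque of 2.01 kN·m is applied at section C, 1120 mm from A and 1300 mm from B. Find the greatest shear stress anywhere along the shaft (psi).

1170 psi

With uniform GJ and both ends fixed, compatibility θ_AC = θ_CB gives T_A·a = T_B·b, together with T_A + T_B = T₀.
T_A = T₀·b/(a+b) = 2010·1300/2420 = 1080 N·m; T_B = 930.2 N·m.
τ in each portion: τ_AC = 8.04×10^6 Pa, τ_CB = 6.93×10^6 Pa; maximum is in AC.
τ_max = T_AC·r/J = 1080·0.0440/5.91×10^-6 = 8.042×10^6 Pa.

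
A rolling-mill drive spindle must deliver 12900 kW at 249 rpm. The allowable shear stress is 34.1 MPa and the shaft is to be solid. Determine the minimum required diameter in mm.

ω = 2π·249/60 = 26.08 rad/s, so T = P/ω = 12900×10³ / 26.08 = 494700 N·m.
For a solid shaft τ_max = 16T/(πd³), so d = (16T/(π τ_allow))^(1/3) = (16·494700/(π·3.41×10^7))^(1/3) = 0.4196 m.

420 mm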